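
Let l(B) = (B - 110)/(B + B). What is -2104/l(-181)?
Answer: -761648/291 ≈ -2617.3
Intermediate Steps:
l(B) = (-110 + B)/(2*B) (l(B) = (-110 + B)/((2*B)) = (-110 + B)*(1/(2*B)) = (-110 + B)/(2*B))
-2104/l(-181) = -2104*(-362/(-110 - 181)) = -2104/((½)*(-1/181)*(-291)) = -2104/291/362 = -2104*362/291 = -761648/291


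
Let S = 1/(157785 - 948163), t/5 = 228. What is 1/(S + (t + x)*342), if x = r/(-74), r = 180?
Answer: 29243986/11377317426803 ≈ 2.5704e-6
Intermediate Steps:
x = -90/37 (x = 180/(-74) = 180*(-1/74) = -90/37 ≈ -2.4324)
t = 1140 (t = 5*228 = 1140)
S = -1/790378 (S = 1/(-790378) = -1/790378 ≈ -1.2652e-6)
1/(S + (t + x)*342) = 1/(-1/790378 + (1140 - 90/37)*342) = 1/(-1/790378 + (42090/37)*342) = 1/(-1/790378 + 14394780/37) = 1/(11377317426803/29243986) = 29243986/11377317426803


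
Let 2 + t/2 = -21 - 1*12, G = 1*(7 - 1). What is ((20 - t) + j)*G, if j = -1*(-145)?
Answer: 1410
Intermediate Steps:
j = 145
G = 6 (G = 1*6 = 6)
t = -70 (t = -4 + 2*(-21 - 1*12) = -4 + 2*(-21 - 12) = -4 + 2*(-33) = -4 - 66 = -70)
((20 - t) + j)*G = ((20 - 1*(-70)) + 145)*6 = ((20 + 70) + 145)*6 = (90 + 145)*6 = 235*6 = 1410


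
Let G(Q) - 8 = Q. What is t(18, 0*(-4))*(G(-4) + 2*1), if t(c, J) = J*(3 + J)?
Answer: 0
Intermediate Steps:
G(Q) = 8 + Q
t(18, 0*(-4))*(G(-4) + 2*1) = ((0*(-4))*(3 + 0*(-4)))*((8 - 4) + 2*1) = (0*(3 + 0))*(4 + 2) = (0*3)*6 = 0*6 = 0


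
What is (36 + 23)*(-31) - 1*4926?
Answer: -6755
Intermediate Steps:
(36 + 23)*(-31) - 1*4926 = 59*(-31) - 4926 = -1829 - 4926 = -6755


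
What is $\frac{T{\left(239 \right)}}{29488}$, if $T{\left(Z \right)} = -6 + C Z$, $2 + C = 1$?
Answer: $- \frac{245}{29488} \approx -0.0083085$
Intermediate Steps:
$C = -1$ ($C = -2 + 1 = -1$)
$T{\left(Z \right)} = -6 - Z$
$\frac{T{\left(239 \right)}}{29488} = \frac{-6 - 239}{29488} = \left(-6 - 239\right) \frac{1}{29488} = \left(-245\right) \frac{1}{29488} = - \frac{245}{29488}$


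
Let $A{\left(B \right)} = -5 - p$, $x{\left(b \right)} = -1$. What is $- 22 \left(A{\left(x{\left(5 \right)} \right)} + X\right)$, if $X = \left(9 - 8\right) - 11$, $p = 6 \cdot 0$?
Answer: $330$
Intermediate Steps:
$p = 0$
$A{\left(B \right)} = -5$ ($A{\left(B \right)} = -5 - 0 = -5 + 0 = -5$)
$X = -10$ ($X = 1 - 11 = -10$)
$- 22 \left(A{\left(x{\left(5 \right)} \right)} + X\right) = - 22 \left(-5 - 10\right) = \left(-22\right) \left(-15\right) = 330$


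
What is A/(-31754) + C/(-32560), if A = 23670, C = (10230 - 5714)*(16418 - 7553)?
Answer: -31800528189/25847756 ≈ -1230.3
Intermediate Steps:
C = 40034340 (C = 4516*8865 = 40034340)
A/(-31754) + C/(-32560) = 23670/(-31754) + 40034340/(-32560) = 23670*(-1/31754) + 40034340*(-1/32560) = -11835/15877 - 2001717/1628 = -31800528189/25847756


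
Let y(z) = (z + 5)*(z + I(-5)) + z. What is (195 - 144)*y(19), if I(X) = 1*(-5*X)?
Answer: 54825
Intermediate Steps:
I(X) = -5*X
y(z) = z + (5 + z)*(25 + z) (y(z) = (z + 5)*(z - 5*(-5)) + z = (5 + z)*(z + 25) + z = (5 + z)*(25 + z) + z = z + (5 + z)*(25 + z))
(195 - 144)*y(19) = (195 - 144)*(125 + 19² + 31*19) = 51*(125 + 361 + 589) = 51*1075 = 54825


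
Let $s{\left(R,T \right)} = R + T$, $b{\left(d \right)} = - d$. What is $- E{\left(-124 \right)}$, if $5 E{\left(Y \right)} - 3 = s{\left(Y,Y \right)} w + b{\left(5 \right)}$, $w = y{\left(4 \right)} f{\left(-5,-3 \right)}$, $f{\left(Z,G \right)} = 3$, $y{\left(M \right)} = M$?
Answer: $\frac{2978}{5} \approx 595.6$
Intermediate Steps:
$w = 12$ ($w = 4 \cdot 3 = 12$)
$E{\left(Y \right)} = - \frac{2}{5} + \frac{24 Y}{5}$ ($E{\left(Y \right)} = \frac{3}{5} + \frac{\left(Y + Y\right) 12 - 5}{5} = \frac{3}{5} + \frac{2 Y 12 - 5}{5} = \frac{3}{5} + \frac{24 Y - 5}{5} = \frac{3}{5} + \frac{-5 + 24 Y}{5} = \frac{3}{5} + \left(-1 + \frac{24 Y}{5}\right) = - \frac{2}{5} + \frac{24 Y}{5}$)
$- E{\left(-124 \right)} = - (- \frac{2}{5} + \frac{24}{5} \left(-124\right)) = - (- \frac{2}{5} - \frac{2976}{5}) = \left(-1\right) \left(- \frac{2978}{5}\right) = \frac{2978}{5}$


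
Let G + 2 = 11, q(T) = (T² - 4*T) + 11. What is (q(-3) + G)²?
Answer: 1681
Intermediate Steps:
q(T) = 11 + T² - 4*T
G = 9 (G = -2 + 11 = 9)
(q(-3) + G)² = ((11 + (-3)² - 4*(-3)) + 9)² = ((11 + 9 + 12) + 9)² = (32 + 9)² = 41² = 1681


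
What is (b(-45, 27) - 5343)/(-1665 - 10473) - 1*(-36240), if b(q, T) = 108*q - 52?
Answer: 62841625/1734 ≈ 36241.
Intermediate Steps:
b(q, T) = -52 + 108*q
(b(-45, 27) - 5343)/(-1665 - 10473) - 1*(-36240) = ((-52 + 108*(-45)) - 5343)/(-1665 - 10473) - 1*(-36240) = ((-52 - 4860) - 5343)/(-12138) + 36240 = (-4912 - 5343)*(-1/12138) + 36240 = -10255*(-1/12138) + 36240 = 1465/1734 + 36240 = 62841625/1734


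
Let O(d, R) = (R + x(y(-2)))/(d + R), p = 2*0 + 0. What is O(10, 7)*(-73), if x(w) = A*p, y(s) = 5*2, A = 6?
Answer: -511/17 ≈ -30.059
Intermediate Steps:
p = 0 (p = 0 + 0 = 0)
y(s) = 10
x(w) = 0 (x(w) = 6*0 = 0)
O(d, R) = R/(R + d) (O(d, R) = (R + 0)/(d + R) = R/(R + d))
O(10, 7)*(-73) = (7/(7 + 10))*(-73) = (7/17)*(-73) = -511/17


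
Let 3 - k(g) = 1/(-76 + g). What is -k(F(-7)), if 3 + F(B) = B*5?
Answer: -343/114 ≈ -3.0088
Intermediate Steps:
F(B) = -3 + 5*B (F(B) = -3 + B*5 = -3 + 5*B)
k(g) = 3 - 1/(-76 + g)
-k(F(-7)) = -(-229 + 3*(-3 + 5*(-7)))/(-76 + (-3 + 5*(-7))) = -(-229 + 3*(-3 - 35))/(-76 + (-3 - 35)) = -(-229 + 3*(-38))/(-76 - 38) = -(-229 - 114)/(-114) = -(-1)*(-343)/114 = -1*343/114 = -343/114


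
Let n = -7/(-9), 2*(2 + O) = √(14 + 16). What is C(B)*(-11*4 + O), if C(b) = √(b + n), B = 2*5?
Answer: √97*(-92 + √30)/6 ≈ -142.03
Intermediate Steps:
O = -2 + √30/2 (O = -2 + √(14 + 16)/2 = -2 + √30/2 ≈ 0.73861)
B = 10
n = 7/9 (n = -7*(-⅑) = 7/9 ≈ 0.77778)
C(b) = √(7/9 + b) (C(b) = √(b + 7/9) = √(7/9 + b))
C(B)*(-11*4 + O) = (√(7 + 9*10)/3)*(-11*4 + (-2 + √30/2)) = (√(7 + 90)/3)*(-44 + (-2 + √30/2)) = (√97/3)*(-46 + √30/2) = √97*(-46 + √30/2)/3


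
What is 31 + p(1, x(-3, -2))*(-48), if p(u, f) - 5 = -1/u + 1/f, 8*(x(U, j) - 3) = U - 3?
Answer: -547/3 ≈ -182.33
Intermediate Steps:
x(U, j) = 21/8 + U/8 (x(U, j) = 3 + (U - 3)/8 = 3 + (-3 + U)/8 = 3 + (-3/8 + U/8) = 21/8 + U/8)
p(u, f) = 5 + 1/f - 1/u (p(u, f) = 5 + (-1/u + 1/f) = 5 + (1/f - 1/u) = 5 + 1/f - 1/u)
31 + p(1, x(-3, -2))*(-48) = 31 + (5 + 1/(21/8 + (⅛)*(-3)) - 1/1)*(-48) = 31 + (5 + 1/(21/8 - 3/8) - 1*1)*(-48) = 31 + (5 + 1/(9/4) - 1)*(-48) = 31 + (5 + 4/9 - 1)*(-48) = 31 + (40/9)*(-48) = 31 - 640/3 = -547/3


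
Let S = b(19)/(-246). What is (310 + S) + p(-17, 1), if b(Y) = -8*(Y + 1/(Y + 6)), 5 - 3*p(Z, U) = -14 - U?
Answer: 325218/1025 ≈ 317.29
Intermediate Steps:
p(Z, U) = 19/3 + U/3 (p(Z, U) = 5/3 - (-14 - U)/3 = 5/3 + (14/3 + U/3) = 19/3 + U/3)
b(Y) = -8*Y - 8/(6 + Y) (b(Y) = -8*(Y + 1/(6 + Y)) = -8*Y - 8/(6 + Y))
S = 1904/3075 (S = (8*(-1 - 1*19² - 6*19)/(6 + 19))/(-246) = (8*(-1 - 1*361 - 114)/25)*(-1/246) = (8*(1/25)*(-1 - 361 - 114))*(-1/246) = (8*(1/25)*(-476))*(-1/246) = -3808/25*(-1/246) = 1904/3075 ≈ 0.61919)
(310 + S) + p(-17, 1) = (310 + 1904/3075) + (19/3 + (⅓)*1) = 955154/3075 + (19/3 + ⅓) = 955154/3075 + 20/3 = 325218/1025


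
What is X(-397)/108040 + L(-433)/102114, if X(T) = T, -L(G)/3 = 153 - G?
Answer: -38412263/1838732760 ≈ -0.020891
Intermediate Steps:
L(G) = -459 + 3*G (L(G) = -3*(153 - G) = -459 + 3*G)
X(-397)/108040 + L(-433)/102114 = -397/108040 + (-459 + 3*(-433))/102114 = -397*1/108040 + (-459 - 1299)*(1/102114) = -397/108040 - 1758*1/102114 = -397/108040 - 293/17019 = -38412263/1838732760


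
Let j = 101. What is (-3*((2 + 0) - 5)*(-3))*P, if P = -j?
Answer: 2727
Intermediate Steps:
P = -101 (P = -1*101 = -101)
(-3*((2 + 0) - 5)*(-3))*P = (-3*((2 + 0) - 5)*(-3))*(-101) = (-3*(2 - 5)*(-3))*(-101) = (-3*(-3)*(-3))*(-101) = (9*(-3))*(-101) = -27*(-101) = 2727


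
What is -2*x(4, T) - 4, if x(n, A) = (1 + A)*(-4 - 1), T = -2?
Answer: -14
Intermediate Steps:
x(n, A) = -5 - 5*A (x(n, A) = (1 + A)*(-5) = -5 - 5*A)
-2*x(4, T) - 4 = -2*(-5 - 5*(-2)) - 4 = -2*(-5 + 10) - 4 = -2*5 - 4 = -10 - 4 = -14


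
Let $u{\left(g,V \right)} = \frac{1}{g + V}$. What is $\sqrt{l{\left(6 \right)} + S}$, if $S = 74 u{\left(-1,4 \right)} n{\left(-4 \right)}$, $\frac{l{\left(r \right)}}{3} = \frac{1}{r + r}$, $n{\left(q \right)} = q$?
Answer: $\frac{i \sqrt{3543}}{6} \approx 9.9205 i$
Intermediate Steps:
$l{\left(r \right)} = \frac{3}{2 r}$ ($l{\left(r \right)} = \frac{3}{r + r} = \frac{3}{2 r}$)
$u{\left(g,V \right)} = \frac{1}{V + g}$
$S = - \frac{296}{3}$ ($S = 74 \frac{1}{4 - 1} \left(-4\right) = 74 \cdot \frac{1}{3} \left(-4\right) = 74 \left(- \frac{4}{3}\right) = - \frac{296}{3} \approx -98.667$)
$\sqrt{l{\left(6 \right)} + S} = \sqrt{\frac{3}{2 \cdot 6} - \frac{296}{3}} = \sqrt{\frac{3}{2} \cdot \frac{1}{6} - \frac{296}{3}} = \sqrt{\frac{1}{4} - \frac{296}{3}} = \sqrt{- \frac{1181}{12}} = \frac{i \sqrt{3543}}{6}$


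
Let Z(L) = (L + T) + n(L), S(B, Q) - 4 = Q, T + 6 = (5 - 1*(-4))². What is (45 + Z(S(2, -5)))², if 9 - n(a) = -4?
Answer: 17424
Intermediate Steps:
n(a) = 13 (n(a) = 9 - 1*(-4) = 9 + 4 = 13)
T = 75 (T = -6 + (5 - 1*(-4))² = -6 + (5 + 4)² = -6 + 9² = -6 + 81 = 75)
S(B, Q) = 4 + Q
Z(L) = 88 + L (Z(L) = (L + 75) + 13 = (75 + L) + 13 = 88 + L)
(45 + Z(S(2, -5)))² = (45 + (88 + (4 - 5)))² = (45 + (88 - 1))² = (45 + 87)² = 132² = 17424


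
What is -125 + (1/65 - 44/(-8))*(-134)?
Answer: -56164/65 ≈ -864.06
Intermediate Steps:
-125 + (1/65 - 44/(-8))*(-134) = -125 + (1*(1/65) - 44*(-⅛))*(-134) = -125 + (1/65 + 11/2)*(-134) = -125 + (717/130)*(-134) = -125 - 48039/65 = -56164/65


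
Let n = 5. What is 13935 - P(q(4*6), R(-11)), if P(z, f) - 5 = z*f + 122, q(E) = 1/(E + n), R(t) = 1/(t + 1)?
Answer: 4004321/290 ≈ 13808.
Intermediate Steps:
R(t) = 1/(1 + t)
q(E) = 1/(5 + E) (q(E) = 1/(E + 5) = 1/(5 + E))
P(z, f) = 127 + f*z (P(z, f) = 5 + (z*f + 122) = 5 + (f*z + 122) = 5 + (122 + f*z) = 127 + f*z)
13935 - P(q(4*6), R(-11)) = 13935 - (127 + 1/((1 - 11)*(5 + 4*6))) = 13935 - (127 + 1/((-10)*(5 + 24))) = 13935 - (127 - ⅒/29) = 13935 - (127 - ⅒*1/29) = 13935 - (127 - 1/290) = 13935 - 1*36829/290 = 13935 - 36829/290 = 4004321/290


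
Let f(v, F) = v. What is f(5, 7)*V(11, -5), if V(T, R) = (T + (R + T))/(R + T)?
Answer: 85/6 ≈ 14.167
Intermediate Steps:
V(T, R) = (R + 2*T)/(R + T)
f(5, 7)*V(11, -5) = 5*((-5 + 2*11)/(-5 + 11)) = 5*((-5 + 22)/6) = 5*((1/6)*17) = 5*(17/6) = 85/6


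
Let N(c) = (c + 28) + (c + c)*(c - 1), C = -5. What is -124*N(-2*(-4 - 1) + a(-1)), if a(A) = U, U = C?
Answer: -9052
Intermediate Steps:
U = -5
a(A) = -5
N(c) = 28 + c + 2*c*(-1 + c) (N(c) = (28 + c) + (2*c)*(-1 + c) = (28 + c) + 2*c*(-1 + c) = 28 + c + 2*c*(-1 + c))
-124*N(-2*(-4 - 1) + a(-1)) = -124*(28 - (-2*(-4 - 1) - 5) + 2*(-2*(-4 - 1) - 5)²) = -124*(28 - (-2*(-5) - 5) + 2*(-2*(-5) - 5)²) = -124*(28 - (10 - 5) + 2*(10 - 5)²) = -124*(28 - 1*5 + 2*5²) = -124*(28 - 5 + 2*25) = -124*(28 - 5 + 50) = -124*73 = -9052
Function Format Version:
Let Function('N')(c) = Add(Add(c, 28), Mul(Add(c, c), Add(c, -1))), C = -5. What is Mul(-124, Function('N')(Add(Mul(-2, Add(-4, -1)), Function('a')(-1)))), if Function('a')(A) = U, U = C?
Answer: -9052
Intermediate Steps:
U = -5
Function('a')(A) = -5
Function('N')(c) = Add(28, c, Mul(2, c, Add(-1, c))) (Function('N')(c) = Add(Add(28, c), Mul(Mul(2, c), Add(-1, c))) = Add(Add(28, c), Mul(2, c, Add(-1, c))) = Add(28, c, Mul(2, c, Add(-1, c))))
Mul(-124, Function('N')(Add(Mul(-2, Add(-4, -1)), Function('a')(-1)))) = Mul(-124, Add(28, Mul(-1, Add(Mul(-2, Add(-4, -1)), -5)), Mul(2, Pow(Add(Mul(-2, Add(-4, -1)), -5), 2)))) = Mul(-124, Add(28, Mul(-1, Add(Mul(-2, -5), -5)), Mul(2, Pow(Add(Mul(-2, -5), -5), 2)))) = Mul(-124, Add(28, Mul(-1, Add(10, -5)), Mul(2, Pow(Add(10, -5), 2)))) = Mul(-124, Add(28, Mul(-1, 5), Mul(2, Pow(5, 2)))) = Mul(-124, Add(28, -5, Mul(2, 25))) = Mul(-124, Add(28, -5, 50)) = Mul(-124, 73) = -9052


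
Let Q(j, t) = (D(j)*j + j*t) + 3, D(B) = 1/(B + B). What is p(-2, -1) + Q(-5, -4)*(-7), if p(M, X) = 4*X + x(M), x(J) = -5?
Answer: -347/2 ≈ -173.50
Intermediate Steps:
D(B) = 1/(2*B)
p(M, X) = -5 + 4*X (p(M, X) = 4*X - 5 = -5 + 4*X)
Q(j, t) = 7/2 + j*t (Q(j, t) = ((1/(2*j))*j + j*t) + 3 = (1/2 + j*t) + 3 = 7/2 + j*t)
p(-2, -1) + Q(-5, -4)*(-7) = (-5 + 4*(-1)) + (7/2 - 5*(-4))*(-7) = (-5 - 4) + (7/2 + 20)*(-7) = -9 + (47/2)*(-7) = -9 - 329/2 = -347/2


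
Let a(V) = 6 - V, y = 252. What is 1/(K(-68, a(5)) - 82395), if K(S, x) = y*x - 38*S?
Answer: -1/79559 ≈ -1.2569e-5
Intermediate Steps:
K(S, x) = -38*S + 252*x (K(S, x) = 252*x - 38*S = -38*S + 252*x)
1/(K(-68, a(5)) - 82395) = 1/((-38*(-68) + 252*(6 - 1*5)) - 82395) = 1/((2584 + 252*(6 - 5)) - 82395) = 1/((2584 + 252*1) - 82395) = 1/((2584 + 252) - 82395) = 1/(2836 - 82395) = 1/(-79559) = -1/79559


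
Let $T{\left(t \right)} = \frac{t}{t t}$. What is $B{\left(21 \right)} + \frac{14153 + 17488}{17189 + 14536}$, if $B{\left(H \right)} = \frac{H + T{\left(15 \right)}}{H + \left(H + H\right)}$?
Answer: $\frac{295747}{222075} \approx 1.3317$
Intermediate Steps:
$T{\left(t \right)} = \frac{1}{t}$ ($T{\left(t \right)} = \frac{t}{t^{2}} = \frac{1}{t}$)
$B{\left(H \right)} = \frac{\frac{1}{15} + H}{3 H}$ ($B{\left(H \right)} = \frac{H + \frac{1}{15}}{H + \left(H + H\right)} = \frac{H + \frac{1}{15}}{H + 2 H} = \frac{\frac{1}{15} + H}{3 H}$)
$B{\left(21 \right)} + \frac{14153 + 17488}{17189 + 14536} = \frac{1 + 15 \cdot 21}{45 \cdot 21} + \frac{14153 + 17488}{17189 + 14536} = \frac{1}{45} \cdot \frac{1}{21} \left(1 + 315\right) + \frac{31641}{31725} = \frac{1}{45} \cdot \frac{1}{21} \cdot 316 + 31641 \cdot \frac{1}{31725} = \frac{316}{945} + \frac{10547}{10575} = \frac{295747}{222075}$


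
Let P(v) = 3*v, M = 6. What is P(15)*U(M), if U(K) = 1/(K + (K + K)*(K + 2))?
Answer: 15/34 ≈ 0.44118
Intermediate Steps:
U(K) = 1/(K + 2*K*(2 + K)) (U(K) = 1/(K + (2*K)*(2 + K)) = 1/(K + 2*K*(2 + K)))
P(15)*U(M) = (3*15)*(1/(6*(5 + 2*6))) = 45*(1/(6*(5 + 12))) = 45*((⅙)/17) = 45*((⅙)*(1/17)) = 45*(1/102) = 15/34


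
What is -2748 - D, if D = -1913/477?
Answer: -1308883/477 ≈ -2744.0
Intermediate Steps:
D = -1913/477 (D = -1913*1/477 = -1913/477 ≈ -4.0105)
-2748 - D = -2748 - 1*(-1913/477) = -2748 + 1913/477 = -1308883/477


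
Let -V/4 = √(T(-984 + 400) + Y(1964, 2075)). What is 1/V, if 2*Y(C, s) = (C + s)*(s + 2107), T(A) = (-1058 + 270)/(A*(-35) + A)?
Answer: -√52027317953399/83847410078 ≈ -8.6025e-5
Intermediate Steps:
T(A) = 394/(17*A) (T(A) = -788/(-35*A + A) = -788*(-1/(34*A)) = -(-394)/(17*A) = 394/(17*A))
Y(C, s) = (2107 + s)*(C + s)/2 (Y(C, s) = ((C + s)*(s + 2107))/2 = ((C + s)*(2107 + s))/2 = ((2107 + s)*(C + s))/2 = (2107 + s)*(C + s)/2)
V = -2*√52027317953399/1241 (V = -4*√(394/(17*(-984 + 400)) + ((½)*2075² + (2107/2)*1964 + (2107/2)*2075 + (½)*1964*2075)) = -4*√((394/17)/(-584) + ((½)*4305625 + 2069074 + 4372025/2 + 2037650)) = -4*√((394/17)*(-1/584) + (4305625/2 + 2069074 + 4372025/2 + 2037650)) = -4*√(-197/4964 + 8445549) = -2*√52027317953399/1241 ≈ -11624.)
1/V = 1/(-2*√52027317953399/1241) = -√52027317953399/83847410078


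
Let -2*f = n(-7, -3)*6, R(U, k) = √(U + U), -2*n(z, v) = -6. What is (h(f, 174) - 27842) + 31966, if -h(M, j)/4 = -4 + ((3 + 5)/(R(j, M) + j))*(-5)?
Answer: 178060/43 - 40*√87/3741 ≈ 4140.8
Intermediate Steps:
n(z, v) = 3 (n(z, v) = -½*(-6) = 3)
R(U, k) = √2*√U (R(U, k) = √(2*U) = √2*√U)
f = -9 (f = -3*6/2 = -½*18 = -9)
h(M, j) = 16 + 160/(j + √2*√j) (h(M, j) = -4*(-4 + ((3 + 5)/(√2*√j + j))*(-5)) = -4*(-4 + (8/(j + √2*√j))*(-5)) = -4*(-4 - 40/(j + √2*√j)) = 16 + 160/(j + √2*√j))
(h(f, 174) - 27842) + 31966 = (16*(10 + 174 + √2*√174)/(174 + √2*√174) - 27842) + 31966 = (16*(10 + 174 + 2*√87)/(174 + 2*√87) - 27842) + 31966 = (16*(184 + 2*√87)/(174 + 2*√87) - 27842) + 31966 = (-27842 + 16*(184 + 2*√87)/(174 + 2*√87)) + 31966 = 4124 + 16*(184 + 2*√87)/(174 + 2*√87)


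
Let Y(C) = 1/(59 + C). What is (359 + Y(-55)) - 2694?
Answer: -9339/4 ≈ -2334.8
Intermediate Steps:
(359 + Y(-55)) - 2694 = (359 + 1/(59 - 55)) - 2694 = (359 + 1/4) - 2694 = (359 + ¼) - 2694 = 1437/4 - 2694 = -9339/4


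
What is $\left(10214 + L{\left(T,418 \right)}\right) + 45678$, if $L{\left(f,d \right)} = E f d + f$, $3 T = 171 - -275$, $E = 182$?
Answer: $11366006$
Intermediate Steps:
$T = \frac{446}{3}$ ($T = \frac{171 - -275}{3} = \frac{171 + 275}{3} = \frac{1}{3} \cdot 446 = \frac{446}{3} \approx 148.67$)
$L{\left(f,d \right)} = f + 182 d f$ ($L{\left(f,d \right)} = 182 f d + f = 182 d f + f = f + 182 d f$)
$\left(10214 + L{\left(T,418 \right)}\right) + 45678 = \left(10214 + \frac{446 \left(1 + 182 \cdot 418\right)}{3}\right) + 45678 = \left(10214 + \frac{446 \left(1 + 76076\right)}{3}\right) + 45678 = \left(10214 + \frac{446}{3} \cdot 76077\right) + 45678 = \left(10214 + 11310114\right) + 45678 = 11320328 + 45678 = 11366006$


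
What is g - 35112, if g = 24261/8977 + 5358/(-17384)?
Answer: -2739535258179/78028084 ≈ -35110.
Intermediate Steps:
g = 186827229/78028084 (g = 24261*(1/8977) + 5358*(-1/17384) = 24261/8977 - 2679/8692 = 186827229/78028084 ≈ 2.3944)
g - 35112 = 186827229/78028084 - 35112 = -2739535258179/78028084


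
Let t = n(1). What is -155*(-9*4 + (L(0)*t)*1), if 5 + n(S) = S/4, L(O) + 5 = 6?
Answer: 25265/4 ≈ 6316.3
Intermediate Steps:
L(O) = 1 (L(O) = -5 + 6 = 1)
n(S) = -5 + S/4
t = -19/4 (t = -5 + (1/4)*1 = -5 + 1/4 = -19/4 ≈ -4.7500)
-155*(-9*4 + (L(0)*t)*1) = -155*(-9*4 + (1*(-19/4))*1) = -155*(-36 - 19/4*1) = -155*(-36 - 19/4) = -155*(-163/4) = 25265/4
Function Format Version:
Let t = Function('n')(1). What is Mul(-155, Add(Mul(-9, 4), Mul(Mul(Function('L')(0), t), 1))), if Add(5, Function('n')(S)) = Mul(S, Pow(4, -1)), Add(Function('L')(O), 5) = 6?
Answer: Rational(25265, 4) ≈ 6316.3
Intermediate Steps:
Function('L')(O) = 1 (Function('L')(O) = Add(-5, 6) = 1)
Function('n')(S) = Add(-5, Mul(Rational(1, 4), S)) (Function('n')(S) = Add(-5, Mul(S, Pow(4, -1))) = Add(-5, Mul(S, Rational(1, 4))) = Add(-5, Mul(Rational(1, 4), S)))
t = Rational(-19, 4) (t = Add(-5, Mul(Rational(1, 4), 1)) = Add(-5, Rational(1, 4)) = Rational(-19, 4) ≈ -4.7500)
Mul(-155, Add(Mul(-9, 4), Mul(Mul(Function('L')(0), t), 1))) = Mul(-155, Add(Mul(-9, 4), Mul(Mul(1, Rational(-19, 4)), 1))) = Mul(-155, Add(-36, Mul(Rational(-19, 4), 1))) = Mul(-155, Add(-36, Rational(-19, 4))) = Mul(-155, Rational(-163, 4)) = Rational(25265, 4)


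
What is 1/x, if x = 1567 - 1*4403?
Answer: -1/2836 ≈ -0.00035261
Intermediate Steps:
x = -2836 (x = 1567 - 4403 = -2836)
1/x = 1/(-2836) = -1/2836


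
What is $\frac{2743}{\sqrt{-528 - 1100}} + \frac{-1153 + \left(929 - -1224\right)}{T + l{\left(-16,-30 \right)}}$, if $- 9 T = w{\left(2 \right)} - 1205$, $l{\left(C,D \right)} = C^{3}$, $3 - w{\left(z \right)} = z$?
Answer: $- \frac{450}{1783} - \frac{2743 i \sqrt{407}}{814} \approx -0.25238 - 67.983 i$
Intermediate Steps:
$w{\left(z \right)} = 3 - z$
$T = \frac{1204}{9}$ ($T = - \frac{\left(3 - 2\right) - 1205}{9} = - \frac{1 - 1205}{9} = \left(- \frac{1}{9}\right) \left(-1204\right) = \frac{1204}{9} \approx 133.78$)
$\frac{2743}{\sqrt{-528 - 1100}} + \frac{-1153 + \left(929 - -1224\right)}{T + l{\left(-16,-30 \right)}} = \frac{2743}{\sqrt{-528 - 1100}} + \frac{-1153 + \left(929 - -1224\right)}{\frac{1204}{9} + \left(-16\right)^{3}} = \frac{2743}{\sqrt{-1628}} + \frac{-1153 + \left(929 + 1224\right)}{\frac{1204}{9} - 4096} = \frac{2743}{2 i \sqrt{407}} + \frac{-1153 + 2153}{- \frac{35660}{9}} = 2743 \left(- \frac{i \sqrt{407}}{814}\right) + 1000 \left(- \frac{9}{35660}\right) = - \frac{2743 i \sqrt{407}}{814} - \frac{450}{1783} = - \frac{450}{1783} - \frac{2743 i \sqrt{407}}{814}$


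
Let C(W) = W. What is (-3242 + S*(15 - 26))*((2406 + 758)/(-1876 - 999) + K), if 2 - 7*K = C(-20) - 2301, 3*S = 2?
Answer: -64887337796/60375 ≈ -1.0747e+6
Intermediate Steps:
S = 2/3 (S = (1/3)*2 = 2/3 ≈ 0.66667)
K = 2323/7 (K = 2/7 - (-20 - 2301)/7 = 2/7 - 1/7*(-2321) = 2/7 + 2321/7 = 2323/7 ≈ 331.86)
(-3242 + S*(15 - 26))*((2406 + 758)/(-1876 - 999) + K) = (-3242 + 2*(15 - 26)/3)*((2406 + 758)/(-1876 - 999) + 2323/7) = (-3242 + (2/3)*(-11))*(3164/(-2875) + 2323/7) = (-3242 - 22/3)*(3164*(-1/2875) + 2323/7) = -9748*(-3164/2875 + 2323/7)/3 = -9748/3*6656477/20125 = -64887337796/60375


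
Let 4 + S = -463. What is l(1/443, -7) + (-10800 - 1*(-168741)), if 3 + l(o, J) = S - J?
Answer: 157478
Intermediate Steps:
S = -467 (S = -4 - 463 = -467)
l(o, J) = -470 - J (l(o, J) = -3 + (-467 - J) = -470 - J)
l(1/443, -7) + (-10800 - 1*(-168741)) = (-470 - 1*(-7)) + (-10800 - 1*(-168741)) = (-470 + 7) + (-10800 + 168741) = -463 + 157941 = 157478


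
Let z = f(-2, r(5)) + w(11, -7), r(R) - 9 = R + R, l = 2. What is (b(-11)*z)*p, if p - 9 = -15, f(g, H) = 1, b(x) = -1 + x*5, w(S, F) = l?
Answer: 1008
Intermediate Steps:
r(R) = 9 + 2*R (r(R) = 9 + (R + R) = 9 + 2*R)
w(S, F) = 2
b(x) = -1 + 5*x
z = 3 (z = 1 + 2 = 3)
p = -6 (p = 9 - 15 = -6)
(b(-11)*z)*p = ((-1 + 5*(-11))*3)*(-6) = ((-1 - 55)*3)*(-6) = -56*3*(-6) = -168*(-6) = 1008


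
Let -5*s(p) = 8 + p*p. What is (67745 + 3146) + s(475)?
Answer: 128822/5 ≈ 25764.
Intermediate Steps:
s(p) = -8/5 - p²/5 (s(p) = -(8 + p*p)/5 = -(8 + p²)/5 = -8/5 - p²/5)
(67745 + 3146) + s(475) = (67745 + 3146) + (-8/5 - ⅕*475²) = 70891 + (-8/5 - ⅕*225625) = 70891 + (-8/5 - 45125) = 70891 - 225633/5 = 128822/5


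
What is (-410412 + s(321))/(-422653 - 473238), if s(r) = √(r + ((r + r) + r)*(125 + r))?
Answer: 410412/895891 - √429819/895891 ≈ 0.45737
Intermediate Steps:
s(r) = √(r + 3*r*(125 + r)) (s(r) = √(r + (2*r + r)*(125 + r)) = √(r + (3*r)*(125 + r)) = √(r + 3*r*(125 + r)))
(-410412 + s(321))/(-422653 - 473238) = (-410412 + √(321*(376 + 3*321)))/(-422653 - 473238) = (-410412 + √(321*(376 + 963)))/(-895891) = (-410412 + √(321*1339))*(-1/895891) = (-410412 + √429819)*(-1/895891) = 410412/895891 - √429819/895891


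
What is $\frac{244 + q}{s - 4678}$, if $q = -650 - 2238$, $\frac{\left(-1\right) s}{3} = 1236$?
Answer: $\frac{1322}{4193} \approx 0.31529$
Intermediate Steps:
$s = -3708$ ($s = \left(-3\right) 1236 = -3708$)
$q = -2888$ ($q = -650 - 2238 = -2888$)
$\frac{244 + q}{s - 4678} = \frac{244 - 2888}{-3708 - 4678} = - \frac{2644}{-8386} = \left(-2644\right) \left(- \frac{1}{8386}\right) = \frac{1322}{4193}$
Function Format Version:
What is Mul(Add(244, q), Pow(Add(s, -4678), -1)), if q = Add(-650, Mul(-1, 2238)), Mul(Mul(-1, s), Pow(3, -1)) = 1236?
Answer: Rational(1322, 4193) ≈ 0.31529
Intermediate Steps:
s = -3708 (s = Mul(-3, 1236) = -3708)
q = -2888 (q = Add(-650, -2238) = -2888)
Mul(Add(244, q), Pow(Add(s, -4678), -1)) = Mul(Add(244, -2888), Pow(Add(-3708, -4678), -1)) = Mul(-2644, Pow(-8386, -1)) = Mul(-2644, Rational(-1, 8386)) = Rational(1322, 4193)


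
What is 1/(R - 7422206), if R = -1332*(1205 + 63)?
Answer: -1/9111182 ≈ -1.0976e-7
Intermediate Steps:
R = -1688976 (R = -1332*1268 = -1688976)
1/(R - 7422206) = 1/(-1688976 - 7422206) = 1/(-9111182) = -1/9111182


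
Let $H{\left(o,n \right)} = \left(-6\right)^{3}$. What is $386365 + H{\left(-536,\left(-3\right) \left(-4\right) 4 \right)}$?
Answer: $386149$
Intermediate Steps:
$H{\left(o,n \right)} = -216$
$386365 + H{\left(-536,\left(-3\right) \left(-4\right) 4 \right)} = 386365 - 216 = 386149$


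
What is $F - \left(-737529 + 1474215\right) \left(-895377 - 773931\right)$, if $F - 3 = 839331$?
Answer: $1229756672622$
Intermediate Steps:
$F = 839334$ ($F = 3 + 839331 = 839334$)
$F - \left(-737529 + 1474215\right) \left(-895377 - 773931\right) = 839334 - \left(-737529 + 1474215\right) \left(-895377 - 773931\right) = 839334 - 736686 \left(-1669308\right) = 839334 - -1229755833288 = 839334 + 1229755833288 = 1229756672622$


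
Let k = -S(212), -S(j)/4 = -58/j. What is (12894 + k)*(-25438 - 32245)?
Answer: -39416178292/53 ≈ -7.4370e+8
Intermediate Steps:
S(j) = 232/j (S(j) = -(-232)/j = 232/j)
k = -58/53 (k = -232/212 = -1*58/53 = -58/53 ≈ -1.0943)
(12894 + k)*(-25438 - 32245) = (12894 - 58/53)*(-25438 - 32245) = (683324/53)*(-57683) = -39416178292/53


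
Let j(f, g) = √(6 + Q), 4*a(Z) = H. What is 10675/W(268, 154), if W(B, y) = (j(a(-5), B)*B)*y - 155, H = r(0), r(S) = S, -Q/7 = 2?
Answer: -1654625/13627047897 - 881157200*I*√2/13627047897 ≈ -0.00012142 - 0.091446*I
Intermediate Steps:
Q = -14 (Q = -7*2 = -14)
H = 0
a(Z) = 0 (a(Z) = (¼)*0 = 0)
j(f, g) = 2*I*√2 (j(f, g) = √(6 - 14) = √(-8) = 2*I*√2)
W(B, y) = -155 + 2*I*B*y*√2 (W(B, y) = ((2*I*√2)*B)*y - 155 = (2*I*B*√2)*y - 155 = 2*I*B*y*√2 - 155 = -155 + 2*I*B*y*√2)
10675/W(268, 154) = 10675/(-155 + 2*I*268*154*√2) = 10675/(-155 + 82544*I*√2)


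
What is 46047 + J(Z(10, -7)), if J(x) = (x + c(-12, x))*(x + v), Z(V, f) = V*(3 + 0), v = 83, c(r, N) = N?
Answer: 52827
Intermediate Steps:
Z(V, f) = 3*V (Z(V, f) = V*3 = 3*V)
J(x) = 2*x*(83 + x) (J(x) = (x + x)*(x + 83) = (2*x)*(83 + x) = 2*x*(83 + x))
46047 + J(Z(10, -7)) = 46047 + 2*(3*10)*(83 + 3*10) = 46047 + 2*30*(83 + 30) = 46047 + 2*30*113 = 46047 + 6780 = 52827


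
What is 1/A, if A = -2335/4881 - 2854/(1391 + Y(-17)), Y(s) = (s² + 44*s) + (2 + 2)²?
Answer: -771198/2690659 ≈ -0.28662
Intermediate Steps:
Y(s) = 16 + s² + 44*s (Y(s) = (s² + 44*s) + 4² = (s² + 44*s) + 16 = 16 + s² + 44*s)
A = -2690659/771198 (A = -2335/4881 - 2854/(1391 + (16 + (-17)² + 44*(-17))) = -2335*1/4881 - 2854/(1391 + (16 + 289 - 748)) = -2335/4881 - 2854/(1391 - 443) = -2335/4881 - 2854/948 = -2335/4881 - 2854*1/948 = -2335/4881 - 1427/474 = -2690659/771198 ≈ -3.4889)
1/A = 1/(-2690659/771198) = -771198/2690659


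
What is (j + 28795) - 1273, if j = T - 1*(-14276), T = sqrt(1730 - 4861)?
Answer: 41798 + I*sqrt(3131) ≈ 41798.0 + 55.955*I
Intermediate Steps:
T = I*sqrt(3131) (T = sqrt(-3131) = I*sqrt(3131) ≈ 55.955*I)
j = 14276 + I*sqrt(3131) (j = I*sqrt(3131) - 1*(-14276) = I*sqrt(3131) + 14276 = 14276 + I*sqrt(3131) ≈ 14276.0 + 55.955*I)
(j + 28795) - 1273 = ((14276 + I*sqrt(3131)) + 28795) - 1273 = (43071 + I*sqrt(3131)) - 1273 = 41798 + I*sqrt(3131)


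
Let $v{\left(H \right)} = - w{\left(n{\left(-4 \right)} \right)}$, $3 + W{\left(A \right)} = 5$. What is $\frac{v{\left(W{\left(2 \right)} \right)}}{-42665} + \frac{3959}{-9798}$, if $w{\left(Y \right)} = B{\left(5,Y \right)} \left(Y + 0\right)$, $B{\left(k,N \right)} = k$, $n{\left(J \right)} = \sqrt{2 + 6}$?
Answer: $- \frac{3959}{9798} + \frac{2 \sqrt{2}}{8533} \approx -0.40373$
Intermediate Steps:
$n{\left(J \right)} = 2 \sqrt{2}$ ($n{\left(J \right)} = \sqrt{8} = 2 \sqrt{2}$)
$W{\left(A \right)} = 2$ ($W{\left(A \right)} = -3 + 5 = 2$)
$w{\left(Y \right)} = 5 Y$ ($w{\left(Y \right)} = 5 \left(Y + 0\right) = 5 Y$)
$v{\left(H \right)} = - 10 \sqrt{2}$ ($v{\left(H \right)} = - 5 \cdot 2 \sqrt{2} = - 10 \sqrt{2}$)
$\frac{v{\left(W{\left(2 \right)} \right)}}{-42665} + \frac{3959}{-9798} = \frac{\left(-10\right) \sqrt{2}}{-42665} + \frac{3959}{-9798} = - 10 \sqrt{2} \left(- \frac{1}{42665}\right) + 3959 \left(- \frac{1}{9798}\right) = \frac{2 \sqrt{2}}{8533} - \frac{3959}{9798} = - \frac{3959}{9798} + \frac{2 \sqrt{2}}{8533}$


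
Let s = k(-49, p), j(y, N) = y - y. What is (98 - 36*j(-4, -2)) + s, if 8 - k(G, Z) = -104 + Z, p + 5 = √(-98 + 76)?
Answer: 215 - I*√22 ≈ 215.0 - 4.6904*I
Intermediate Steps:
j(y, N) = 0
p = -5 + I*√22 (p = -5 + √(-98 + 76) = -5 + √(-22) = -5 + I*√22 ≈ -5.0 + 4.6904*I)
k(G, Z) = 112 - Z (k(G, Z) = 8 - (-104 + Z) = 8 + (104 - Z) = 112 - Z)
s = 117 - I*√22 (s = 112 - (-5 + I*√22) = 112 + (5 - I*√22) = 117 - I*√22 ≈ 117.0 - 4.6904*I)
(98 - 36*j(-4, -2)) + s = (98 - 36*0) + (117 - I*√22) = (98 + 0) + (117 - I*√22) = 98 + (117 - I*√22) = 215 - I*√22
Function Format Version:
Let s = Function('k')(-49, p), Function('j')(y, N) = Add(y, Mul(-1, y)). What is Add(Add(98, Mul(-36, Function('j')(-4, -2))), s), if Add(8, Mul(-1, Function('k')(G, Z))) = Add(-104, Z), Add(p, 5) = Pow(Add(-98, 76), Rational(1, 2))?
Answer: Add(215, Mul(-1, I, Pow(22, Rational(1, 2)))) ≈ Add(215.00, Mul(-4.6904, I))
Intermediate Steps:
Function('j')(y, N) = 0
p = Add(-5, Mul(I, Pow(22, Rational(1, 2)))) (p = Add(-5, Pow(Add(-98, 76), Rational(1, 2))) = Add(-5, Pow(-22, Rational(1, 2))) = Add(-5, Mul(I, Pow(22, Rational(1, 2)))) ≈ Add(-5.0000, Mul(4.6904, I)))
Function('k')(G, Z) = Add(112, Mul(-1, Z)) (Function('k')(G, Z) = Add(8, Mul(-1, Add(-104, Z))) = Add(8, Add(104, Mul(-1, Z))) = Add(112, Mul(-1, Z)))
s = Add(117, Mul(-1, I, Pow(22, Rational(1, 2)))) (s = Add(112, Mul(-1, Add(-5, Mul(I, Pow(22, Rational(1, 2)))))) = Add(112, Add(5, Mul(-1, I, Pow(22, Rational(1, 2))))) = Add(117, Mul(-1, I, Pow(22, Rational(1, 2)))) ≈ Add(117.00, Mul(-4.6904, I)))
Add(Add(98, Mul(-36, Function('j')(-4, -2))), s) = Add(Add(98, Mul(-36, 0)), Add(117, Mul(-1, I, Pow(22, Rational(1, 2))))) = Add(Add(98, 0), Add(117, Mul(-1, I, Pow(22, Rational(1, 2))))) = Add(98, Add(117, Mul(-1, I, Pow(22, Rational(1, 2))))) = Add(215, Mul(-1, I, Pow(22, Rational(1, 2))))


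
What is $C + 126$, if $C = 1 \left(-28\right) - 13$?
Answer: $85$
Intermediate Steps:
$C = -41$ ($C = -28 - 13 = -41$)
$C + 126 = -41 + 126 = 85$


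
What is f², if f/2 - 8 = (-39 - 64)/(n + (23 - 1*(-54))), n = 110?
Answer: 7761796/34969 ≈ 221.96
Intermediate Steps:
f = 2786/187 (f = 16 + 2*((-39 - 64)/(110 + (23 - 1*(-54)))) = 16 + 2*(-103/(110 + (23 + 54))) = 16 + 2*(-103/(110 + 77)) = 16 + 2*(-103/187) = 16 - 206/187 = 2786/187 ≈ 14.898)
f² = (2786/187)² = 7761796/34969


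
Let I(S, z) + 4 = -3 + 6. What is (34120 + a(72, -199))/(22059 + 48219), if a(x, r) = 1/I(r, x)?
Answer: 669/1378 ≈ 0.48549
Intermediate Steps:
I(S, z) = -1 (I(S, z) = -4 + (-3 + 6) = -4 + 3 = -1)
a(x, r) = -1 (a(x, r) = 1/(-1) = -1)
(34120 + a(72, -199))/(22059 + 48219) = (34120 - 1)/(22059 + 48219) = 34119/70278 = 34119*(1/70278) = 669/1378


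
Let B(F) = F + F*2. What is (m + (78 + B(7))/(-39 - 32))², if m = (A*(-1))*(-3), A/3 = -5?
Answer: 10850436/5041 ≈ 2152.4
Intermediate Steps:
A = -15 (A = 3*(-5) = -15)
B(F) = 3*F (B(F) = F + 2*F = 3*F)
m = -45 (m = -15*(-1)*(-3) = 15*(-3) = -45)
(m + (78 + B(7))/(-39 - 32))² = (-45 + (78 + 3*7)/(-39 - 32))² = (-45 + (78 + 21)/(-71))² = (-45 + 99*(-1/71))² = (-45 - 99/71)² = (-3294/71)² = 10850436/5041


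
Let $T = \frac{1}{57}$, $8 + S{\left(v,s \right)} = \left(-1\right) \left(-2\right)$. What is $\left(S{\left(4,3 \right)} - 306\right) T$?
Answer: $- \frac{104}{19} \approx -5.4737$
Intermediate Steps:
$S{\left(v,s \right)} = -6$ ($S{\left(v,s \right)} = -8 - -2 = -8 + 2 = -6$)
$T = \frac{1}{57} \approx 0.017544$
$\left(S{\left(4,3 \right)} - 306\right) T = \left(-6 - 306\right) \frac{1}{57} = \left(-312\right) \frac{1}{57} = - \frac{104}{19}$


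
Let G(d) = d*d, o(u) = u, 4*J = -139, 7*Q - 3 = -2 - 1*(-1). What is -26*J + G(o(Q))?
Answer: 88551/98 ≈ 903.58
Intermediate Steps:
Q = 2/7 (Q = 3/7 + (-2 - 1*(-1))/7 = 3/7 + (-2 + 1)/7 = 3/7 + (⅐)*(-1) = 3/7 - ⅐ = 2/7 ≈ 0.28571)
J = -139/4 (J = (¼)*(-139) = -139/4 ≈ -34.750)
G(d) = d²
-26*J + G(o(Q)) = -26*(-139/4) + (2/7)² = 1807/2 + 4/49 = 88551/98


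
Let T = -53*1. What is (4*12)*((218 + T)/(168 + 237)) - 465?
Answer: -4009/9 ≈ -445.44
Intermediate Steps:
T = -53
(4*12)*((218 + T)/(168 + 237)) - 465 = (4*12)*((218 - 53)/(168 + 237)) - 465 = 48*(165/405) - 465 = 48*(165*(1/405)) - 465 = 48*(11/27) - 465 = 176/9 - 465 = -4009/9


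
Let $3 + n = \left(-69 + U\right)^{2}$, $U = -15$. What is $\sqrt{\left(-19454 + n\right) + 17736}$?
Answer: $\sqrt{5335} \approx 73.041$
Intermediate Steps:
$n = 7053$ ($n = -3 + \left(-69 - 15\right)^{2} = -3 + \left(-84\right)^{2} = -3 + 7056 = 7053$)
$\sqrt{\left(-19454 + n\right) + 17736} = \sqrt{\left(-19454 + 7053\right) + 17736} = \sqrt{-12401 + 17736} = \sqrt{5335}$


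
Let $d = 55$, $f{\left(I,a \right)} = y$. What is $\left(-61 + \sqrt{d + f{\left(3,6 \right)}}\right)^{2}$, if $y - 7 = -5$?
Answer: $\left(61 - \sqrt{57}\right)^{2} \approx 2856.9$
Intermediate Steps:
$y = 2$ ($y = 7 - 5 = 2$)
$f{\left(I,a \right)} = 2$
$\left(-61 + \sqrt{d + f{\left(3,6 \right)}}\right)^{2} = \left(-61 + \sqrt{55 + 2}\right)^{2} = \left(-61 + \sqrt{57}\right)^{2}$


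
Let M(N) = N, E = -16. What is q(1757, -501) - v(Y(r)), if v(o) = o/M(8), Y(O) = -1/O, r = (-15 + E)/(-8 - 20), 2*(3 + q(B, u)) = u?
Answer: -7855/31 ≈ -253.39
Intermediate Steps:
q(B, u) = -3 + u/2
r = 31/28 (r = (-15 - 16)/(-8 - 20) = -31/(-28) = -31*(-1/28) = 31/28 ≈ 1.1071)
v(o) = o/8
q(1757, -501) - v(Y(r)) = (-3 + (½)*(-501)) - (-1/31/28)/8 = (-3 - 501/2) - (-1*28/31)/8 = -507/2 - (-28)/(8*31) = -507/2 - 1*(-7/62) = -507/2 + 7/62 = -7855/31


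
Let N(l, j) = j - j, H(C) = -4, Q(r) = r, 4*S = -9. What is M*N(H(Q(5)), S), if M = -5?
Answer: 0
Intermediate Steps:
S = -9/4 (S = (¼)*(-9) = -9/4 ≈ -2.2500)
N(l, j) = 0
M*N(H(Q(5)), S) = -5*0 = 0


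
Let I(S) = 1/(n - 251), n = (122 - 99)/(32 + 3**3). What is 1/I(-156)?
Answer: -14786/59 ≈ -250.61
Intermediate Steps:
n = 23/59 (n = 23/(32 + 27) = 23/59 ≈ 0.38983)
I(S) = -59/14786 (I(S) = 1/(23/59 - 251) = 1/(-14786/59) = -59/14786)
1/I(-156) = 1/(-59/14786) = -14786/59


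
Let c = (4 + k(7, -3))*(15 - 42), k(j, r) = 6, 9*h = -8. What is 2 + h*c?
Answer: 242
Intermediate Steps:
h = -8/9 (h = (1/9)*(-8) = -8/9 ≈ -0.88889)
c = -270 (c = (4 + 6)*(15 - 42) = 10*(-27) = -270)
2 + h*c = 2 - 8/9*(-270) = 2 + 240 = 242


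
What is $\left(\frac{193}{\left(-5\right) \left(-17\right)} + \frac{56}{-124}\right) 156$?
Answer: $\frac{747708}{2635} \approx 283.76$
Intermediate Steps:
$\left(\frac{193}{\left(-5\right) \left(-17\right)} + \frac{56}{-124}\right) 156 = \left(\frac{193}{85} + 56 \left(- \frac{1}{124}\right)\right) 156 = \left(193 \cdot \frac{1}{85} - \frac{14}{31}\right) 156 = \left(\frac{193}{85} - \frac{14}{31}\right) 156 = \frac{4793}{2635} \cdot 156 = \frac{747708}{2635}$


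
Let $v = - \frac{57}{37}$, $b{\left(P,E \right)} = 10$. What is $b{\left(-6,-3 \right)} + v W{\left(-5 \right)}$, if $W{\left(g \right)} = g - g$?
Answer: $10$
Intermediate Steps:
$W{\left(g \right)} = 0$
$v = - \frac{57}{37}$ ($v = \left(-57\right) \frac{1}{37} = - \frac{57}{37} \approx -1.5405$)
$b{\left(-6,-3 \right)} + v W{\left(-5 \right)} = 10 - 0 = 10 + 0 = 10$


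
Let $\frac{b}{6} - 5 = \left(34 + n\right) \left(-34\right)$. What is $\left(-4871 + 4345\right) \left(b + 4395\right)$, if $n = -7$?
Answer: $569658$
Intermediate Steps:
$b = -5478$ ($b = 30 + 6 \left(34 - 7\right) \left(-34\right) = 30 + 6 \cdot 27 \left(-34\right) = 30 + 6 \left(-918\right) = 30 - 5508 = -5478$)
$\left(-4871 + 4345\right) \left(b + 4395\right) = \left(-4871 + 4345\right) \left(-5478 + 4395\right) = \left(-526\right) \left(-1083\right) = 569658$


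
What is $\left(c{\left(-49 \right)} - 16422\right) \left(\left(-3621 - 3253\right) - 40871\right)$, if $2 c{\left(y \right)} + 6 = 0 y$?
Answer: $784211625$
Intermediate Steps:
$c{\left(y \right)} = -3$ ($c{\left(y \right)} = -3 + \frac{0 y}{2} = -3 + \frac{1}{2} \cdot 0 = -3 + 0 = -3$)
$\left(c{\left(-49 \right)} - 16422\right) \left(\left(-3621 - 3253\right) - 40871\right) = \left(-3 - 16422\right) \left(\left(-3621 - 3253\right) - 40871\right) = \left(-3 - 16422\right) \left(-6874 - 40871\right) = \left(-16425\right) \left(-47745\right) = 784211625$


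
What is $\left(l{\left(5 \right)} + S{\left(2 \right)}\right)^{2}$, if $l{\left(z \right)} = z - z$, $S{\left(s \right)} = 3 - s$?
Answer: $1$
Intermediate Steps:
$l{\left(z \right)} = 0$
$\left(l{\left(5 \right)} + S{\left(2 \right)}\right)^{2} = \left(0 + \left(3 - 2\right)\right)^{2} = \left(0 + 1\right)^{2} = 1^{2} = 1$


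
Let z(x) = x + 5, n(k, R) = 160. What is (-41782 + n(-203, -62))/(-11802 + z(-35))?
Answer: 6937/1972 ≈ 3.5177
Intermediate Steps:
z(x) = 5 + x
(-41782 + n(-203, -62))/(-11802 + z(-35)) = (-41782 + 160)/(-11802 + (5 - 35)) = -41622/(-11802 - 30) = -41622/(-11832) = -41622*(-1/11832) = 6937/1972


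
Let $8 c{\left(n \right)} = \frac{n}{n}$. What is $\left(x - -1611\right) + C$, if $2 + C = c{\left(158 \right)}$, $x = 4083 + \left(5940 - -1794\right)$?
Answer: $\frac{107409}{8} \approx 13426.0$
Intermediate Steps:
$c{\left(n \right)} = \frac{1}{8}$ ($c{\left(n \right)} = \frac{n \frac{1}{n}}{8} = \frac{1}{8} \cdot 1 = \frac{1}{8}$)
$x = 11817$ ($x = 4083 + \left(5940 + 1794\right) = 4083 + 7734 = 11817$)
$C = - \frac{15}{8}$ ($C = -2 + \frac{1}{8} = - \frac{15}{8} \approx -1.875$)
$\left(x - -1611\right) + C = \left(11817 - -1611\right) - \frac{15}{8} = \left(11817 + \left(-3199 + 4810\right)\right) - \frac{15}{8} = \left(11817 + 1611\right) - \frac{15}{8} = 13428 - \frac{15}{8} = \frac{107409}{8}$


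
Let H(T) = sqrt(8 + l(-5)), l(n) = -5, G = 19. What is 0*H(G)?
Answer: 0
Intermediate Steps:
H(T) = sqrt(3) (H(T) = sqrt(8 - 5) = sqrt(3))
0*H(G) = 0*sqrt(3) = 0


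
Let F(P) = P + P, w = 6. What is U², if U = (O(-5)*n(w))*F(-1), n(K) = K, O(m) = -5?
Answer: 3600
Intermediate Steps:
F(P) = 2*P
U = 60 (U = (-5*6)*(2*(-1)) = -30*(-2) = 60)
U² = 60² = 3600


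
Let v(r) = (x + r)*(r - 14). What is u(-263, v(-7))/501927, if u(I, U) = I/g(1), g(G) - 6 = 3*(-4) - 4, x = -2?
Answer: 263/5019270 ≈ 5.2398e-5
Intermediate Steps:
g(G) = -10 (g(G) = 6 + (3*(-4) - 4) = 6 + (-12 - 4) = 6 - 16 = -10)
v(r) = (-14 + r)*(-2 + r) (v(r) = (-2 + r)*(r - 14) = (-2 + r)*(-14 + r) = (-14 + r)*(-2 + r))
u(I, U) = -I/10 (u(I, U) = I/(-10) = I*(-⅒) = -I/10)
u(-263, v(-7))/501927 = -⅒*(-263)/501927 = (263/10)*(1/501927) = 263/5019270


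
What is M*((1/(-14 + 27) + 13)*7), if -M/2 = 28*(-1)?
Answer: 66640/13 ≈ 5126.2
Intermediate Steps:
M = 56 (M = -56*(-1) = -2*(-28) = 56)
M*((1/(-14 + 27) + 13)*7) = 56*((1/(-14 + 27) + 13)*7) = 56*((1/13 + 13)*7) = 56*((170/13)*7) = 56*(1190/13) = 66640/13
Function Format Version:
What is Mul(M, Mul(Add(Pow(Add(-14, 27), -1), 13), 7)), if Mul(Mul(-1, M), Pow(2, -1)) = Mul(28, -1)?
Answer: Rational(66640, 13) ≈ 5126.2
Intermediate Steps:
M = 56 (M = Mul(-2, Mul(28, -1)) = Mul(-2, -28) = 56)
Mul(M, Mul(Add(Pow(Add(-14, 27), -1), 13), 7)) = Mul(56, Mul(Add(Pow(Add(-14, 27), -1), 13), 7)) = Mul(56, Mul(Add(Pow(13, -1), 13), 7)) = Mul(56, Mul(Add(Rational(1, 13), 13), 7)) = Mul(56, Mul(Rational(170, 13), 7)) = Mul(56, Rational(1190, 13)) = Rational(66640, 13)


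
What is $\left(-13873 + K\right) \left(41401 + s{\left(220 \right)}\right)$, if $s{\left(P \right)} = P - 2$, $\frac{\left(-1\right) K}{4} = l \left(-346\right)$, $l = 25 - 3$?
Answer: $689834925$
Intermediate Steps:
$l = 22$ ($l = 25 - 3 = 22$)
$K = 30448$ ($K = - 4 \cdot 22 \left(-346\right) = \left(-4\right) \left(-7612\right) = 30448$)
$s{\left(P \right)} = -2 + P$
$\left(-13873 + K\right) \left(41401 + s{\left(220 \right)}\right) = \left(-13873 + 30448\right) \left(41401 + \left(-2 + 220\right)\right) = 16575 \left(41401 + 218\right) = 16575 \cdot 41619 = 689834925$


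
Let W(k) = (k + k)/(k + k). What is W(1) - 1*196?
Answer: -195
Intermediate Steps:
W(k) = 1 (W(k) = (2*k)/((2*k)) = (2*k)*(1/(2*k)) = 1)
W(1) - 1*196 = 1 - 1*196 = 1 - 196 = -195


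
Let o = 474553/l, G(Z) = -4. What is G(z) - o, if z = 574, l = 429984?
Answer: -2194489/429984 ≈ -5.1037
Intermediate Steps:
o = 474553/429984 ≈ 1.1037
G(z) - o = -4 - 1*474553/429984 = -4 - 474553/429984 = -2194489/429984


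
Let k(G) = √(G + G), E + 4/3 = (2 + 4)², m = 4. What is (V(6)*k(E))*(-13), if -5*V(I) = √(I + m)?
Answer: 52*√390/15 ≈ 68.461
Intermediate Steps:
V(I) = -√(4 + I)/5 (V(I) = -√(I + 4)/5 = -√(4 + I)/5)
E = 104/3 (E = -4/3 + (2 + 4)² = -4/3 + 6² = -4/3 + 36 = 104/3 ≈ 34.667)
k(G) = √2*√G (k(G) = √(2*G) = √2*√G)
(V(6)*k(E))*(-13) = ((-√(4 + 6)/5)*(√2*√(104/3)))*(-13) = ((-√10/5)*(√2*(2*√78/3)))*(-13) = ((-√10/5)*(4*√39/3))*(-13) = -4*√390/15*(-13) = 52*√390/15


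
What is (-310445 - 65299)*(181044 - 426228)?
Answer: 92126416896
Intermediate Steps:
(-310445 - 65299)*(181044 - 426228) = -375744*(-245184) = 92126416896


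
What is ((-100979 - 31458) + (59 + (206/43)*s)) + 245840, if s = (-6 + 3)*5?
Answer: 4875776/43 ≈ 1.1339e+5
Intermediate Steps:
s = -15 (s = -3*5 = -15)
((-100979 - 31458) + (59 + (206/43)*s)) + 245840 = ((-100979 - 31458) + (59 + (206/43)*(-15))) + 245840 = (-132437 + (59 + (206*(1/43))*(-15))) + 245840 = (-132437 + (59 + (206/43)*(-15))) + 245840 = (-132437 + (59 - 3090/43)) + 245840 = (-132437 - 553/43) + 245840 = -5695344/43 + 245840 = 4875776/43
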